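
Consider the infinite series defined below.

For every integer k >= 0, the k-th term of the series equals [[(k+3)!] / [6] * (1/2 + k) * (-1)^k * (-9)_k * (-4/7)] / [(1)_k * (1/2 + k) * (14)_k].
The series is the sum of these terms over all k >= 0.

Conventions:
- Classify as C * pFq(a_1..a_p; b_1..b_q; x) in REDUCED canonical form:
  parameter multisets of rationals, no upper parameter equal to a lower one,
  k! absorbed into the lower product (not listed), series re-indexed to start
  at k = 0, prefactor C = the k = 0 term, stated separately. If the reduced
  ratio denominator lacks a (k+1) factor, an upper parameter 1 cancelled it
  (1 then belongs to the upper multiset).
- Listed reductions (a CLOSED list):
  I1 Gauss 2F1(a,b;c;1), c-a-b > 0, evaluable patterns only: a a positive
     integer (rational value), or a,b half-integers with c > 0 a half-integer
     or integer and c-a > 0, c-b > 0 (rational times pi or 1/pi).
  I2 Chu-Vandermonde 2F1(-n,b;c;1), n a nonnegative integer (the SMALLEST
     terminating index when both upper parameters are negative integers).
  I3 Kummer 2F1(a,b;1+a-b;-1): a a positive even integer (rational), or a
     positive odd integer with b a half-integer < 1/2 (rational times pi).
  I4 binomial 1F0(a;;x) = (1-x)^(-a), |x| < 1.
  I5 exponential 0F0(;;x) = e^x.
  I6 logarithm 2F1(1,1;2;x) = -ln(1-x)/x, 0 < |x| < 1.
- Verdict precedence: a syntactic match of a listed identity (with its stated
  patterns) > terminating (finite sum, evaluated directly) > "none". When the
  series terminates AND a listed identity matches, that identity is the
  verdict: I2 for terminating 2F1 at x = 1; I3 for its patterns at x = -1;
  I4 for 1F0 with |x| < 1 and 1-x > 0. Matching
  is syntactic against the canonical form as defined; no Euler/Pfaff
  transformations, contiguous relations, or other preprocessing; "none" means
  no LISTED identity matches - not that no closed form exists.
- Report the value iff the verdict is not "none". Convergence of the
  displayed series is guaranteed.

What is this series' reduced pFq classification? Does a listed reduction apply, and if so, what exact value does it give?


With C = -4/7: the canonical form is 2F1(-9, 4; 14; -1). Verdict: this is the Kummer evaluation I3 (x = -1; c = 14 equals 1+a-b for upper {-9, 4}: listed pattern). Exact value: -52/7.

Key step: t_0 = -4/7 here, and the factorial ratio (C = -4/7) (k+a-1)!/(a-1)! is a rising factorial (a)_k.
Consecutive-term ratio: r(k) = (-1) * (k-9) (k+4) / [(k+14) (k+1)] - rational in k. x = (-1); t_0 = -4/7; negate the roots.


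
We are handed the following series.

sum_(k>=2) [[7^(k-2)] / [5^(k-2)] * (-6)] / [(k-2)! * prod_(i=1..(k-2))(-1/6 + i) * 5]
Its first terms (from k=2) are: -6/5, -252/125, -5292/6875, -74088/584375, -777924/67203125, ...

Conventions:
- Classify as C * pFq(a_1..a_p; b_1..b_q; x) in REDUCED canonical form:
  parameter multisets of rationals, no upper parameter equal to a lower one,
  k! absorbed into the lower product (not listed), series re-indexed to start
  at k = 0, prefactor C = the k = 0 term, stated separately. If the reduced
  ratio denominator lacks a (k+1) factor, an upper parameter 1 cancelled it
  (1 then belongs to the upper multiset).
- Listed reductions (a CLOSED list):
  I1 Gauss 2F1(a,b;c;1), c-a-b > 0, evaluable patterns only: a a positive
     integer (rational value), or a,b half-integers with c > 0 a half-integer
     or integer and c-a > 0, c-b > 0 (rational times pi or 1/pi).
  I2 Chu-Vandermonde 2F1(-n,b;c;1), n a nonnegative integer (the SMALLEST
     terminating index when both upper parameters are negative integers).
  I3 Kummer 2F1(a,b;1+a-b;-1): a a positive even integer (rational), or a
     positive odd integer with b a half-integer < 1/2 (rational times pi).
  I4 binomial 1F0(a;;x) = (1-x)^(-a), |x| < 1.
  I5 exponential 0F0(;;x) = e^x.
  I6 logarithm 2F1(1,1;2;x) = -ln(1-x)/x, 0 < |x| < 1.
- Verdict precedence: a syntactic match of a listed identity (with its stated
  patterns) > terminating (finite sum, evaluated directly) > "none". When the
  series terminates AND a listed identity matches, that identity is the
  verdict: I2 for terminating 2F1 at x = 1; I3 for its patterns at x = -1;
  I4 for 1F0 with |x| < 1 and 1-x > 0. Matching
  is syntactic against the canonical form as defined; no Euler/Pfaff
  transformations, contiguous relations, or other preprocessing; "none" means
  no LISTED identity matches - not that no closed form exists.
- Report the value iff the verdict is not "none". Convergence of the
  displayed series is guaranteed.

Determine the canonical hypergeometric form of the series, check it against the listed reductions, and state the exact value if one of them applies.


x = 7/5 here; the reduced form reads 0F1, upper {-}, lower {5/6}, C = -6/5. Verdict: none - at argument 7/5 the multisets {-} ; {5/6} match no listed identity.

Key step: from the first term -6/5: the constant factors (C = -6/5) combine into one prefactor.
Adjacent-term ratio: r(k) = (7/5) * 1 / [(k+5/6) (k+1)] ; factor over Q: parameters, x = (7/5), and C = -6/5.


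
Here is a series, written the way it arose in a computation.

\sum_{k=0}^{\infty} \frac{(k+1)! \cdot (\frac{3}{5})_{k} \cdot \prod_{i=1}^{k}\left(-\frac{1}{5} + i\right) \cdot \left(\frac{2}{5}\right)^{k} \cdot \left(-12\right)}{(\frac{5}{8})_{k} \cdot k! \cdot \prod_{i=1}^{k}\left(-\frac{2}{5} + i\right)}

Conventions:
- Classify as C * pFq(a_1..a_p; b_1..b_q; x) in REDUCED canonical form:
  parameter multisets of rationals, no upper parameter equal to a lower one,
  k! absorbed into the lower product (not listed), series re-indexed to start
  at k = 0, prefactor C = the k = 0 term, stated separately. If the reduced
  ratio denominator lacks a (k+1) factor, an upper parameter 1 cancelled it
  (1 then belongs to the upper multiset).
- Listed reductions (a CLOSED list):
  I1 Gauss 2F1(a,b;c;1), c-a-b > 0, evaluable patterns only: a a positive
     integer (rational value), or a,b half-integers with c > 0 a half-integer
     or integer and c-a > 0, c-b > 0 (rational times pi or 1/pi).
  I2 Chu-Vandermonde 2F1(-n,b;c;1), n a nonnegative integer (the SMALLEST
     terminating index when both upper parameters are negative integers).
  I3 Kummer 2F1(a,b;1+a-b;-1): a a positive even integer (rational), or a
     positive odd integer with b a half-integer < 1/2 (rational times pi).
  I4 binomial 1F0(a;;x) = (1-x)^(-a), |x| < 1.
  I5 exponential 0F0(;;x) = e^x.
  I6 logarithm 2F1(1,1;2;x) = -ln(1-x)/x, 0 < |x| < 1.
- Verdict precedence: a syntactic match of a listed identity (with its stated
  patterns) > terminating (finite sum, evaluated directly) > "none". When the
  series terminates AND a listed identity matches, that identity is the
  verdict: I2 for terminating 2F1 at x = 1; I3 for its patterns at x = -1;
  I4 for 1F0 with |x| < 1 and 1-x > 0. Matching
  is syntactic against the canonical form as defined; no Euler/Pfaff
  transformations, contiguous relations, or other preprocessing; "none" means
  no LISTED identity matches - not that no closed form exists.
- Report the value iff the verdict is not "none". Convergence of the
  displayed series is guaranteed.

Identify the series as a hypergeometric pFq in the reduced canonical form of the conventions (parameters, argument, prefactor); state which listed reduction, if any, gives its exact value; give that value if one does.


Canonical form: C = -12 times 2F1 with upper {\frac{4}{5}, 2}, lower {\frac{5}{8}}, x = \frac{2}{5}. Verdict: none - at argument \frac{2}{5} the multisets {\frac{4}{5}, 2} ; {\frac{5}{8}} match no listed identity.

Structural cue: t_0 = -12 here, and the lower running product (prefactor -12) is a rising factorial.
Step ratio: r(k) = \frac{2}{5} * (k+\frac{4}{5}) (k+2) / [(k+\frac{5}{8}) (k+1)] - poly over poly, x = \frac{2}{5} from leading terms; C = -12 at k = 0.


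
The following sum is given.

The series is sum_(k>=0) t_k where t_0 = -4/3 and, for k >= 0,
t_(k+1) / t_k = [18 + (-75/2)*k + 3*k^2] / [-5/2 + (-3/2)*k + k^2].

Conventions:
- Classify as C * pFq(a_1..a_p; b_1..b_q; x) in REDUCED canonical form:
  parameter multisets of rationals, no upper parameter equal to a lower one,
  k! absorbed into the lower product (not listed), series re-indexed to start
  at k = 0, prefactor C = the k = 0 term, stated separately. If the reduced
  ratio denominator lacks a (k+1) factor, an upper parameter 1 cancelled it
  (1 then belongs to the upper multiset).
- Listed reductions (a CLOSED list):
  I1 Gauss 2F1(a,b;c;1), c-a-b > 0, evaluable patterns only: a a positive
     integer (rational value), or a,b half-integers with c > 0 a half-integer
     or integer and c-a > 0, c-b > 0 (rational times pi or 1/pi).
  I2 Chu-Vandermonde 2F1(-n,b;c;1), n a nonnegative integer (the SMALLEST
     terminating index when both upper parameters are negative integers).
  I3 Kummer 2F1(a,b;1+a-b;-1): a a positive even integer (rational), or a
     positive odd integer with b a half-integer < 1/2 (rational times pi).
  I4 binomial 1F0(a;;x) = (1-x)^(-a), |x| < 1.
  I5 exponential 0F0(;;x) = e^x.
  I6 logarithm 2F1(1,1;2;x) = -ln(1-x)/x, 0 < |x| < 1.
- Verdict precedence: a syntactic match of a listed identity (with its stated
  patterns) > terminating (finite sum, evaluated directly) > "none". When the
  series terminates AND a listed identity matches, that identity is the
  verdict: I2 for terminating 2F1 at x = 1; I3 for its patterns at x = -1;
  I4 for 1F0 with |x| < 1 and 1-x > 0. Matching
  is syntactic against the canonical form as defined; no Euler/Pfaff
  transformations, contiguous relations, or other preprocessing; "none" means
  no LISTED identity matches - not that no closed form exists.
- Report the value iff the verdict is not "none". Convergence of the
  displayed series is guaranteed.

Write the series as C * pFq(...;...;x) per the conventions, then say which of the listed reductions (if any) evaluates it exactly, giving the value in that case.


Classification (C = -4/3): 2F1 with upper {-12, -1/2}, lower {-5/2}, argument x = 3. Verdict: terminating - upper parameter -12 makes this a finite sum (last index 12), evaluated exactly. Its exact value is -5390336/15.

First insight: t_0 being -4/3, the expanded ratio factors over Q; C = -4/3, x = 3, roots give parameters.
Term ratio: r(k) = 3 * (k-12) (k-1/2) / [(k-5/2) (k+1)] - rational; roots negated = parameters, x = 3, C = -4/3.


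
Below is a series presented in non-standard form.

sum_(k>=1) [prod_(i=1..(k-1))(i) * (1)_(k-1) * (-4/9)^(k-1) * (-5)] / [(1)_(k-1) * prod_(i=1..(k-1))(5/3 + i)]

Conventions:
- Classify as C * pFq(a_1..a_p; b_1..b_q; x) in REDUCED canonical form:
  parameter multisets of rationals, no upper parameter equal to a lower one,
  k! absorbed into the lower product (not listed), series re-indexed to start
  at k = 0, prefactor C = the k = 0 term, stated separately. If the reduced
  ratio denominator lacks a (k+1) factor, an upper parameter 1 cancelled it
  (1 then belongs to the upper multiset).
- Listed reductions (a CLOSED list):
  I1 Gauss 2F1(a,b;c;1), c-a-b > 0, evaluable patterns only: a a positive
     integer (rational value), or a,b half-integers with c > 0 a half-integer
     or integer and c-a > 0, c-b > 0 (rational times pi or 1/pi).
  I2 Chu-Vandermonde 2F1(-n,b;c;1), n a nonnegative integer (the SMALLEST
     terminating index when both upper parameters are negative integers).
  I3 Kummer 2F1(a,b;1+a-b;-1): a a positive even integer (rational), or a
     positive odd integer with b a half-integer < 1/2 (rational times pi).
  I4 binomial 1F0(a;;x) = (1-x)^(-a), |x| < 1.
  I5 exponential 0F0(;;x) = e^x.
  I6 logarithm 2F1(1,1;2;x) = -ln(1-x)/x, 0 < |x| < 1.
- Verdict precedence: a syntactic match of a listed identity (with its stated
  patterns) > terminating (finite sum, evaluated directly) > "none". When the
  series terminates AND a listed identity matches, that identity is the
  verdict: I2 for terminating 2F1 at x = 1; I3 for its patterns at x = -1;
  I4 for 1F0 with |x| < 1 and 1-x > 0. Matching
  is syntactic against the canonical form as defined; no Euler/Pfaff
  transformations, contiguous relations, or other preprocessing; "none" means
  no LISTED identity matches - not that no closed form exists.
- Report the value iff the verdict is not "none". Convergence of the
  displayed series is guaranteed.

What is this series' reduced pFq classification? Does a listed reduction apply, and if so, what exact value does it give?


This is -5 * 2F1(1, 1; 8/3; -4/9) in reduced canonical form. Verdict: none - at argument -4/9 the multisets {1, 1} ; {8/3} match no listed identity.

Structural cue: t_0 being -5, (1)_k (C = -5) is k! itself.
Step ratio: r(k) = (-4/9) * (k+1) (k+1) / [(k+8/3) (k+1)] - poly over poly, x = (-4/9) from leading terms; C = -5 at k = 0.


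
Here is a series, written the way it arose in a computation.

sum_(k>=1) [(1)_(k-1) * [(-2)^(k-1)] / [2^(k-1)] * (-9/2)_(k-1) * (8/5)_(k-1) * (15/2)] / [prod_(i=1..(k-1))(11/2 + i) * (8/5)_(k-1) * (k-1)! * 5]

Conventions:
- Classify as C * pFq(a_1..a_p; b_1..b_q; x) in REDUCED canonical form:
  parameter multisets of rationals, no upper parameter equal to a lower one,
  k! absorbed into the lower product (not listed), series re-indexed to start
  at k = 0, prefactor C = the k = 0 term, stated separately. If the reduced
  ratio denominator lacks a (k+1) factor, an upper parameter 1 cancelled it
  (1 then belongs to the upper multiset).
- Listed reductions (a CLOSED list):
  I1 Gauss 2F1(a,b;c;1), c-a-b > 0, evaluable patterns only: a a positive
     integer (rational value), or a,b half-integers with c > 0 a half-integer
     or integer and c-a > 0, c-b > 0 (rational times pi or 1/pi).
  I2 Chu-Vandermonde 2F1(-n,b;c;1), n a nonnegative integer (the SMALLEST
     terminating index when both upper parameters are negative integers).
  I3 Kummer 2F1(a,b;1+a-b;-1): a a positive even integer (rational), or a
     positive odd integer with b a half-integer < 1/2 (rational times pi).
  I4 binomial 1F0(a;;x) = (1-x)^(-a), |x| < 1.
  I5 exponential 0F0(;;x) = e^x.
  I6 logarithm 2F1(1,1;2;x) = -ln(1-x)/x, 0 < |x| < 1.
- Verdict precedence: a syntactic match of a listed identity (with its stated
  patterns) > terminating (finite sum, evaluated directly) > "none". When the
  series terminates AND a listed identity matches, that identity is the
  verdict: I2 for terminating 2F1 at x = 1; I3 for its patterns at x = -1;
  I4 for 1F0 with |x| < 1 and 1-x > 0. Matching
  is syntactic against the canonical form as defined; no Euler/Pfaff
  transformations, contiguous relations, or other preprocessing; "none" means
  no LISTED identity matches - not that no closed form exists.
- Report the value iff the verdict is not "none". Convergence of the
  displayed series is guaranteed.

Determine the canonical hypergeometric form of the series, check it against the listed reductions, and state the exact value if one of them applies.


Canonical form: C = 3/2 times 2F1 with upper {-9/2, 1}, lower {13/2}, x = -1. Verdict: this is Kummer's theorem (I3) (x = -1; c = 13/2 equals 1+a-b for upper {-9/2, 1}: listed pattern). Exact value: (2079/2048) * pi.

Structural cue: x = (-1) and the two k-th powers (C = 3/2) combine into one argument.
Step ratio: r(k) = (-1) * (k-9/2) (k+1) / [(k+13/2) (k+1)] - rational; roots negated = parameters, x = (-1), C = 3/2.


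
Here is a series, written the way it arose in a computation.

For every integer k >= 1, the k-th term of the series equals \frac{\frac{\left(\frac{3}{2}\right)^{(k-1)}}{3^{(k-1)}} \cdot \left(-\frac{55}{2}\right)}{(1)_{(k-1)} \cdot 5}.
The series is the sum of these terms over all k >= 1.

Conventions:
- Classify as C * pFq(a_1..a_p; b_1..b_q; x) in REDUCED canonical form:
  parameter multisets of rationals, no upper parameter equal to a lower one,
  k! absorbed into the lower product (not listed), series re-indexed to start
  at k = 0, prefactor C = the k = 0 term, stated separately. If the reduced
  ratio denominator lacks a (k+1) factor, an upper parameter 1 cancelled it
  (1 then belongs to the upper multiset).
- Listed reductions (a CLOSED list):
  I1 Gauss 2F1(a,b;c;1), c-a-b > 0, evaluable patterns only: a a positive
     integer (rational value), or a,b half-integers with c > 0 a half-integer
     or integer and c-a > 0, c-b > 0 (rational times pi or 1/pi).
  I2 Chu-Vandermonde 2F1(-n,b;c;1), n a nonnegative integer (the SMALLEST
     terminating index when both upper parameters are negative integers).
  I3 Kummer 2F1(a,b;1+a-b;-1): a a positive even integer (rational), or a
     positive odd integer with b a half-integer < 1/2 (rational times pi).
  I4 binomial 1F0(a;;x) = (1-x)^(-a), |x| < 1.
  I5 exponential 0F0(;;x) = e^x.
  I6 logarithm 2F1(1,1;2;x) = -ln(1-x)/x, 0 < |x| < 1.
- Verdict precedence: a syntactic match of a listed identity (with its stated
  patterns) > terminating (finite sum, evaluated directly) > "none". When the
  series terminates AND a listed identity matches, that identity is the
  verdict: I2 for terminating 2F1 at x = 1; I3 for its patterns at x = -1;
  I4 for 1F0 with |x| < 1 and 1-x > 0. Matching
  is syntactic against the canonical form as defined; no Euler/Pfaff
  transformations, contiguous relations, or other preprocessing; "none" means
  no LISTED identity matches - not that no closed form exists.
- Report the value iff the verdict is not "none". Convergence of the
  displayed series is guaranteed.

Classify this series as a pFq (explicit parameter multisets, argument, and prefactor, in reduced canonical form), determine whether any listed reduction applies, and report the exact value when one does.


With C = -\frac{11}{2}: the canonical form is 0F0(-; -; \frac{1}{2}). Verdict: the I5 exponential reduction matches (the 0F0 exponential series at x = \frac{1}{2}). Hence: \left(-\frac{11}{2}\right) \cdot e^{\frac{1}{2}}.

First insight: t_0 being -\frac{11}{2}, (1)_k (prefactor -11/2) is k! itself.
Term ratio: r(k) = \frac{1}{2} * 1 / [(k+1)] - rational; roots negated = parameters, x = \frac{1}{2}, C = -\frac{11}{2}.


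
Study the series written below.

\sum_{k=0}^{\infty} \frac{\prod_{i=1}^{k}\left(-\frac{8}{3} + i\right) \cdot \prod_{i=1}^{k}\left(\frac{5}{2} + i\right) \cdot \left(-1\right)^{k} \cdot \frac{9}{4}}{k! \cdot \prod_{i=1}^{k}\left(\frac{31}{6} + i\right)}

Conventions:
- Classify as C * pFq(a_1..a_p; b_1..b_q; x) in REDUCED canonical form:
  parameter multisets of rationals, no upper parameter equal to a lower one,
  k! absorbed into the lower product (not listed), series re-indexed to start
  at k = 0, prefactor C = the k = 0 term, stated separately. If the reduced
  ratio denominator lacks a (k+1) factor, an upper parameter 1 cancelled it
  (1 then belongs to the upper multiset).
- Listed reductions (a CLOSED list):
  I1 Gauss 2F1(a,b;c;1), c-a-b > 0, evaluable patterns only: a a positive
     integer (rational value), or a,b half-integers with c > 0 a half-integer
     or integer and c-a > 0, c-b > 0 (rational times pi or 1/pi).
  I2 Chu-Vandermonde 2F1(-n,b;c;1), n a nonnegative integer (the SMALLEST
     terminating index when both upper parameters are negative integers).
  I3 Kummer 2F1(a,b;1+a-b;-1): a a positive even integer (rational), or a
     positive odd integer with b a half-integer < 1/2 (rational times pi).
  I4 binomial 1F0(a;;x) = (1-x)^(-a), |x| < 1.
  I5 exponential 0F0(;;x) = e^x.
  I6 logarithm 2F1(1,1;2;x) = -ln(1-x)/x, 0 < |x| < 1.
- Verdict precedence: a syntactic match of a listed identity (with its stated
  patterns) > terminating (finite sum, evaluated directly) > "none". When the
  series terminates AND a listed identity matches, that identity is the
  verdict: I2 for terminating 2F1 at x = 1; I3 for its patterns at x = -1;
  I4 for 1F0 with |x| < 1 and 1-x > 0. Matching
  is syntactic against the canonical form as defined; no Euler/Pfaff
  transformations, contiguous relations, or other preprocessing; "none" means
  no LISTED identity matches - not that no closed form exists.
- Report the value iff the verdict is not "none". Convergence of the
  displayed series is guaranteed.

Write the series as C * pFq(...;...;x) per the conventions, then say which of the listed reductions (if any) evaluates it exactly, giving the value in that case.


Classification (C = \frac{9}{4}): 2F1 with upper {-\frac{5}{3}, \frac{7}{2}}, lower {\frac{37}{6}}, argument x = -1. Verdict: none. Every listed pattern misses the 2F1 form at -1, upper {-\frac{5}{3}, \frac{7}{2}}.

Structural cue: with t_0 = \frac{9}{4}, the lower running product (C = 9/4) is a rising factorial.
Step ratio: r(k) = -1 * (k-\frac{5}{3}) (k+\frac{7}{2}) / [(k+\frac{37}{6}) (k+1)] ; factor over Q: parameters, x = -1, and C = \frac{9}{4}.


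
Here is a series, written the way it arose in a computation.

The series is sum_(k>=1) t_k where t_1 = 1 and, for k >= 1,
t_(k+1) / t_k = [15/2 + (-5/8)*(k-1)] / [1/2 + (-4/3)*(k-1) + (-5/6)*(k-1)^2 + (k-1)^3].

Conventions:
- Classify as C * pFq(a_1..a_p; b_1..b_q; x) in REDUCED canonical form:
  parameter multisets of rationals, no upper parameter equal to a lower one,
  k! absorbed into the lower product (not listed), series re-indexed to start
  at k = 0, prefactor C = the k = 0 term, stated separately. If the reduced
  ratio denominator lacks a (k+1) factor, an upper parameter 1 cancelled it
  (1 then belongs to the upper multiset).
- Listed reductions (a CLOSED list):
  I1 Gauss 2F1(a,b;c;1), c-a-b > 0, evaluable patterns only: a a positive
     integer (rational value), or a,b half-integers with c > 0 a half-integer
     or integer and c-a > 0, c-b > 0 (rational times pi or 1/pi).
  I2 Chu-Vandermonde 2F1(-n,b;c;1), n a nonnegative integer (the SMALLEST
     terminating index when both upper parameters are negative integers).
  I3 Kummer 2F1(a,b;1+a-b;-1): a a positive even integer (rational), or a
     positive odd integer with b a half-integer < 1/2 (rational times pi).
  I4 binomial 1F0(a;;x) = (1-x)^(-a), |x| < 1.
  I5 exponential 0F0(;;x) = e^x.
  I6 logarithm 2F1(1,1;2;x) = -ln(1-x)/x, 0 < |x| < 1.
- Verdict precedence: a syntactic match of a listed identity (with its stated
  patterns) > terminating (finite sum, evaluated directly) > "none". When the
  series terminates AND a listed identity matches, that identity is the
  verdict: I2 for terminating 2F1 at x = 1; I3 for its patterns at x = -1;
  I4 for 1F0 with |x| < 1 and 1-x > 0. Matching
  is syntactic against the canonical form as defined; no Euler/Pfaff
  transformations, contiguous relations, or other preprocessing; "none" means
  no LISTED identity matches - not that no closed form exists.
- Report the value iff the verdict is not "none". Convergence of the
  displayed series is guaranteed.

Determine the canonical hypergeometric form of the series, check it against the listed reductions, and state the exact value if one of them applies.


x = -5/8 here; the reduced form reads 1F2, upper {-12}, lower {-3/2, -1/3}, C = 1. Verdict: terminating - upper parameter -12 makes this a finite sum (last index 12), evaluated exactly. Sum: -341397550023288809049093931/504376997653643037507584.

First insight: x = (-5/8) and factor the ratio over Q (C = 1): negated roots = parameters.
Ratio: r(k) = (-5/8) * (k-12) / [(k-3/2) (k-1/3) (k+1)] - rational; roots negated = parameters, x = (-5/8), C = 1.


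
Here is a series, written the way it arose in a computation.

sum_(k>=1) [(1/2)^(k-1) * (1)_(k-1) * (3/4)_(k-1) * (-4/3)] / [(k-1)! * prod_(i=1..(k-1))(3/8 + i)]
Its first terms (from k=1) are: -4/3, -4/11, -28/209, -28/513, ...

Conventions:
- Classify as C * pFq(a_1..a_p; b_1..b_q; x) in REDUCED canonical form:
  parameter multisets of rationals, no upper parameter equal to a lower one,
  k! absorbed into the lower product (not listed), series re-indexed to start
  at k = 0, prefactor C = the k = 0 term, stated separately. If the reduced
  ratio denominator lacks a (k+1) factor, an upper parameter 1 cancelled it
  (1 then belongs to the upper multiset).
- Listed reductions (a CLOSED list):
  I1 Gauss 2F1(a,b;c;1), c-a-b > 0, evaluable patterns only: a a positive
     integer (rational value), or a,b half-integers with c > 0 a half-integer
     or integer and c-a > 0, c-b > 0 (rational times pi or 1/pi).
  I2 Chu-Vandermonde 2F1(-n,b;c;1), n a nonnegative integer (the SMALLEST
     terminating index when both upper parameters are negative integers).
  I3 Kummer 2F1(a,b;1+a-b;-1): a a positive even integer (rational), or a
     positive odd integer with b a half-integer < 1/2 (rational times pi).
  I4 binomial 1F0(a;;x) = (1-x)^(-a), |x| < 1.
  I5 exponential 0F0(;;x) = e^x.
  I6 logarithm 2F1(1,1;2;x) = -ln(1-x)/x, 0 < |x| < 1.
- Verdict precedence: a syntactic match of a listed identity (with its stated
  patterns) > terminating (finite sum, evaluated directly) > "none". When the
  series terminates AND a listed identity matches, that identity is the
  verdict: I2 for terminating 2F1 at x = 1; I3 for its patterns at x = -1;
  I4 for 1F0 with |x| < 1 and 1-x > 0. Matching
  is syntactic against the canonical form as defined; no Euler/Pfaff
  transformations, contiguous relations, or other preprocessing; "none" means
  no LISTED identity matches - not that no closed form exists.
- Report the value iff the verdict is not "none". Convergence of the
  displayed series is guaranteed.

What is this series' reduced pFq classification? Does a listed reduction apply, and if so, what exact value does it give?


This is -4/3 * 2F1(3/4, 1; 11/8; 1/2) in reduced canonical form. Verdict: none (x = 1/2): each listed identity misses the multisets {3/4, 1} ; {11/8}.

Structural cue: x = (1/2) and the lower running product (C = -4/3, x = 1/2) is a rising factorial.
Consecutive-term ratio: r(k) = (1/2) * (k+3/4) (k+1) / [(k+11/8) (k+1)] - rational in k, leading ratio (1/2); with t_0 = -4/3, classification follows.


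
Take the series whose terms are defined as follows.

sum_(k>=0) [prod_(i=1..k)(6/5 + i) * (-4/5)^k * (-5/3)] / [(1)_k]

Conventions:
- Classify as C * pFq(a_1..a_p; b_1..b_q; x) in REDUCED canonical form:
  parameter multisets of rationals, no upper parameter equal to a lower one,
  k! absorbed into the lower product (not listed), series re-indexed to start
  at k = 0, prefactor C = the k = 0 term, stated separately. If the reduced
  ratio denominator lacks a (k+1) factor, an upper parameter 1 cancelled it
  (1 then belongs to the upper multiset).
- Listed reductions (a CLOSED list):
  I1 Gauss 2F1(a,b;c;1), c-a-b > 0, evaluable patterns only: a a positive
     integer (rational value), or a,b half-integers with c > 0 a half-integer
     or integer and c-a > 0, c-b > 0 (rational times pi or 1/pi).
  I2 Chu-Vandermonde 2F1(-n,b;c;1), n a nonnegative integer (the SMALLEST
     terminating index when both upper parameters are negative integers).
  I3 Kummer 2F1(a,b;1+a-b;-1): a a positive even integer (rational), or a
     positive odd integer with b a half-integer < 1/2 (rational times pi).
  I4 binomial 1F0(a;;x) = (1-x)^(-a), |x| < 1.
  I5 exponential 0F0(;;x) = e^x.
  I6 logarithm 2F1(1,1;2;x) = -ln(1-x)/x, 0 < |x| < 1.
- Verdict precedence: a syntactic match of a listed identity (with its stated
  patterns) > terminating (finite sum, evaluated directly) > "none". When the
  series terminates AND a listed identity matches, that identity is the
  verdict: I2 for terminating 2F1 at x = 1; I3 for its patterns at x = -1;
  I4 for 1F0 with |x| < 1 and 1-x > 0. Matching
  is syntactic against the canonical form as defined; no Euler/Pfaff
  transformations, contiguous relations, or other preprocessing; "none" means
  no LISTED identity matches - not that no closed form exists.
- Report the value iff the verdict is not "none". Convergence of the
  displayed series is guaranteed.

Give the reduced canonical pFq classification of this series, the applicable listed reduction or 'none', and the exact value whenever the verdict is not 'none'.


Canonical form: C = -5/3 times 1F0 with upper {11/5}, lower {-}, x = -4/5. Verdict: the binomial series (I4) applies (the 1F0 binomial series: exponent -11/5, x = -4/5). Exact value: (-5/3) * (9/5)^(-11/5).

Key observation: t_0 being -5/3, (1)_k (C = -5/3, x = -4/5) is k! itself.
Step ratio: r(k) = (-4/5) * (k+11/5) / [(k+1)] - rational; roots negated = parameters, x = (-4/5), C = -5/3.


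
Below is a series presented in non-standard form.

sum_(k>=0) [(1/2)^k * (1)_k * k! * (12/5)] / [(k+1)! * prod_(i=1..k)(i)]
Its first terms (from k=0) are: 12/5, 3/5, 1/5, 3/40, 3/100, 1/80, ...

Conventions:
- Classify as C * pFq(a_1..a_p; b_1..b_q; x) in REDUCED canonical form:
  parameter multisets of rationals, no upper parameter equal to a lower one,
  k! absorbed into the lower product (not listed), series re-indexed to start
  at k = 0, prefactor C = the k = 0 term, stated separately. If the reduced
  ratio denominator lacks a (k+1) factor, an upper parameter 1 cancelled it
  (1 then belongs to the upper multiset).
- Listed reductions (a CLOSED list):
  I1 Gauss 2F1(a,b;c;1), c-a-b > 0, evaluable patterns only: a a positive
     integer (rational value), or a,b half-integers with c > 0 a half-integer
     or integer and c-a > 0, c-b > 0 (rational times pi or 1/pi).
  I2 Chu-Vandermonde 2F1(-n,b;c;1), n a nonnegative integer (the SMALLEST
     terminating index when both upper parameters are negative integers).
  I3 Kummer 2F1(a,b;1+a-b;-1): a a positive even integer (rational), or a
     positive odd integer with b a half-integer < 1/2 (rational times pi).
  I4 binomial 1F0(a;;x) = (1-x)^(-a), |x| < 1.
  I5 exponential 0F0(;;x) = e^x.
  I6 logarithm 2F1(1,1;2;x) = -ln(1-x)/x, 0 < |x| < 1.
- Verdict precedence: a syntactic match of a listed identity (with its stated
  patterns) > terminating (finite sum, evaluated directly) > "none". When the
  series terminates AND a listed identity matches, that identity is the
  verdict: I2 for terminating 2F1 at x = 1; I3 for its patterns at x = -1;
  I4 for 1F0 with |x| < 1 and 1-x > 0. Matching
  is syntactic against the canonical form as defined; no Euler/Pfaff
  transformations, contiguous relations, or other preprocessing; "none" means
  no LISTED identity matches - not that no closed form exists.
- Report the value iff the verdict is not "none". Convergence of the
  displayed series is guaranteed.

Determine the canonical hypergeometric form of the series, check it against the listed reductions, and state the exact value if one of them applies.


Canonical form: C = 12/5 times 2F1 with upper {1, 1}, lower {2}, x = 1/2. Verdict: the logarithmic series (I6) fires (the logarithm: parameters (1,1;2), x = 1/2). Sum: (-24/5) * ln(1/2).

Key step: from the first term 12/5: the product of the first k integers (C = 12/5) is k!.
Ratio: r(k) = (1/2) * (k+1) (k+1) / [(k+2) (k+1)] - poly over poly, x = (1/2) from leading terms; C = 12/5 at k = 0.


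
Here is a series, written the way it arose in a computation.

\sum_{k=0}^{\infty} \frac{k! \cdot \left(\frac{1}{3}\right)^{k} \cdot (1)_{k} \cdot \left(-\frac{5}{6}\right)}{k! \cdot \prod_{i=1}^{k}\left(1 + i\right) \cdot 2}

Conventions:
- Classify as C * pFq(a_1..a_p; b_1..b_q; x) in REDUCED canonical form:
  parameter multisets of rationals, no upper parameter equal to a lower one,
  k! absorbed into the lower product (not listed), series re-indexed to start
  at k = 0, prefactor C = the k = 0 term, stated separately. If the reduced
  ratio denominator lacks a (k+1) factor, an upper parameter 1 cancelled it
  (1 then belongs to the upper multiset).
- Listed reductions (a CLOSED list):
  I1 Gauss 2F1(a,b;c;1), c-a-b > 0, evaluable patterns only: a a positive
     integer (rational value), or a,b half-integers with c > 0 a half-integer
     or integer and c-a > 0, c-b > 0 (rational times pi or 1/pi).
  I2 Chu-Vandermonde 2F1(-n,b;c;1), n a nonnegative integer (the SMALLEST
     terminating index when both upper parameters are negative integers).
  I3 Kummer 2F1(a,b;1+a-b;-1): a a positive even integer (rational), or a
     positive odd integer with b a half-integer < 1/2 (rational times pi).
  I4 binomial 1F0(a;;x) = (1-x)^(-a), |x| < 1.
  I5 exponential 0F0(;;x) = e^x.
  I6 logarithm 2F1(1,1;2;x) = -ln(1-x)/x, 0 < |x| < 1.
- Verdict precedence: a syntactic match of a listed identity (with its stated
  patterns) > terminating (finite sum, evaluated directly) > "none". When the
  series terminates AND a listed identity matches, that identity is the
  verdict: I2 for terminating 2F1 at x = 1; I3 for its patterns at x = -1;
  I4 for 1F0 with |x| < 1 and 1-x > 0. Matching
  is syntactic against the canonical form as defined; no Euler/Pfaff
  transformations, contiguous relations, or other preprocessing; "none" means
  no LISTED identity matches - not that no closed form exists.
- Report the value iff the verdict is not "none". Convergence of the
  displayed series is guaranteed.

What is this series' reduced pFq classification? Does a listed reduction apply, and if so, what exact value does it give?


x = \frac{1}{3} here; the reduced form reads 2F1, upper {1, 1}, lower {2}, C = -\frac{5}{12}. Verdict: logarithm (I6) applies (the logarithm: parameters (1,1;2), x = \frac{1}{3}). Value: \frac{5}{4} \cdot \ln\left(\frac{2}{3}\right).

Structural cue: t_0 = -\frac{5}{12} here, and the constant factors (C = -5/12) combine into one prefactor.
Adjacent-term ratio: r(k) = \frac{1}{3} * (k+1) (k+1) / [(k+2) (k+1)] - rational in k, leading ratio \frac{1}{3}; with t_0 = -\frac{5}{12}, classification follows.


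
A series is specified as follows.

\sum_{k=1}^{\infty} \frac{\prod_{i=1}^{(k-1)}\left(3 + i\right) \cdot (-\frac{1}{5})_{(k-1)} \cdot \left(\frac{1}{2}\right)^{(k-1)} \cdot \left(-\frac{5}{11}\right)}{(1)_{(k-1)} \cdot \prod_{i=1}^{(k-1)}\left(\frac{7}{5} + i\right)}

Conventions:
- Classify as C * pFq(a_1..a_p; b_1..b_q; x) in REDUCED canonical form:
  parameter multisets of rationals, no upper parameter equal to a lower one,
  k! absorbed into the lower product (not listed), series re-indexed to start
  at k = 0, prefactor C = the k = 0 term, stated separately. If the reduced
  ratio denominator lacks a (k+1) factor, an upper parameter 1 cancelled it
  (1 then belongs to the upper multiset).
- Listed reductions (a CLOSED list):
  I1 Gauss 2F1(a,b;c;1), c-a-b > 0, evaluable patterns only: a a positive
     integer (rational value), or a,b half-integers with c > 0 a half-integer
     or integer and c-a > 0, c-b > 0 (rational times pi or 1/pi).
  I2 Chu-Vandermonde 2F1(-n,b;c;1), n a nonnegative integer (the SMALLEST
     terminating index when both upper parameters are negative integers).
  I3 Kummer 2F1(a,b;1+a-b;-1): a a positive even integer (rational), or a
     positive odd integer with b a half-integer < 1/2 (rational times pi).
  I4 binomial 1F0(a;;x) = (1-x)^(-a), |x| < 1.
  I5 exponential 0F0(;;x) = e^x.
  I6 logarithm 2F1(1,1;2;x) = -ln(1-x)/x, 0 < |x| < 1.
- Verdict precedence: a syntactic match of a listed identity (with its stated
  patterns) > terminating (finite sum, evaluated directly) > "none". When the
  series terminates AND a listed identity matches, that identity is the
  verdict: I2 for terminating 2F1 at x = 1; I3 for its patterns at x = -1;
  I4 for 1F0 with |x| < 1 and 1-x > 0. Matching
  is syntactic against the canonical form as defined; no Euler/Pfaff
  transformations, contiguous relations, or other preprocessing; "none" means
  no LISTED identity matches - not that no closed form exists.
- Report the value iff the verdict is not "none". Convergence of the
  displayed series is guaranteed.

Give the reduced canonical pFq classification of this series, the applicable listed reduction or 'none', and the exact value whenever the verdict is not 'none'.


The series (x = \frac{1}{2}) is 2F1: upper {-\frac{1}{5}, 4}, lower {\frac{12}{5}}, prefactor -\frac{5}{11}. Verdict: none. Every listed pattern misses the 2F1 form at \frac{1}{2}, upper {-\frac{1}{5}, 4}.

The tell: x = \frac{1}{2} and (1)_k (C = -5/11, x = 1/2) is k! itself.
Ratio: r(k) = \frac{1}{2} * (k-\frac{1}{5}) (k+4) / [(k+\frac{12}{5}) (k+1)] - rational; roots negated = parameters, x = \frac{1}{2}, C = -\frac{5}{11}.


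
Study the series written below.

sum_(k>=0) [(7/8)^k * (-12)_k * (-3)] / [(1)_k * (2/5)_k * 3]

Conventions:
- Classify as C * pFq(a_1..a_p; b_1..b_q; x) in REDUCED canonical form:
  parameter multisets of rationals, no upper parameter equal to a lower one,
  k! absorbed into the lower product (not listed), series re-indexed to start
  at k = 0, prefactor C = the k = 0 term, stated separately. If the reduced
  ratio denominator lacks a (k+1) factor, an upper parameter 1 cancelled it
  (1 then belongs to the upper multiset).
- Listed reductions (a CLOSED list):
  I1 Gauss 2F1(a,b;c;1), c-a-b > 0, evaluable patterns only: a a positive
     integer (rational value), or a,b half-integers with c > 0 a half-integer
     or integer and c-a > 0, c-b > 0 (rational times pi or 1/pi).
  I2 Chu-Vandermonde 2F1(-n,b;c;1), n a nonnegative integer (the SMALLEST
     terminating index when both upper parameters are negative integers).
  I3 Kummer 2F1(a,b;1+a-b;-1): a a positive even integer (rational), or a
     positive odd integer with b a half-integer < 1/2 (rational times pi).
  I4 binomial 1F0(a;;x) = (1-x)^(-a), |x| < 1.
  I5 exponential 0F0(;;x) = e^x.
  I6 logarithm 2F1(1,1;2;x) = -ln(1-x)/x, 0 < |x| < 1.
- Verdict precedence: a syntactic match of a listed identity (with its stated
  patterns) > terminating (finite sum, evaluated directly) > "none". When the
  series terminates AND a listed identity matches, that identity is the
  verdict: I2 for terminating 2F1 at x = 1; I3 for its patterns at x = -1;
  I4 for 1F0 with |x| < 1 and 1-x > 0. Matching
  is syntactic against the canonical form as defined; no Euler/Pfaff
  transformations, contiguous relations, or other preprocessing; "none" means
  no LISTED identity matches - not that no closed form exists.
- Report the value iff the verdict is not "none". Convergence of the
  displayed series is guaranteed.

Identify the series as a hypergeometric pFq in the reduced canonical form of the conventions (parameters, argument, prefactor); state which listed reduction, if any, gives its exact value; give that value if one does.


The series (x = 7/8) is 1F1: upper {-12}, lower {2/5}, prefactor -1. Verdict: terminating - upper parameter -12 makes this a finite sum (last index 12), evaluated exactly. Hence: -33325599006655037942146849/16481831200866696695906304.

Key observation: x = (7/8) and the constant factors (C = -1, x = 7/8) combine into one prefactor.
Consecutive-term ratio: r(k) = (7/8) * (k-12) / [(k+2/5) (k+1)] - rational in k. x = (7/8); t_0 = -1; negate the roots.


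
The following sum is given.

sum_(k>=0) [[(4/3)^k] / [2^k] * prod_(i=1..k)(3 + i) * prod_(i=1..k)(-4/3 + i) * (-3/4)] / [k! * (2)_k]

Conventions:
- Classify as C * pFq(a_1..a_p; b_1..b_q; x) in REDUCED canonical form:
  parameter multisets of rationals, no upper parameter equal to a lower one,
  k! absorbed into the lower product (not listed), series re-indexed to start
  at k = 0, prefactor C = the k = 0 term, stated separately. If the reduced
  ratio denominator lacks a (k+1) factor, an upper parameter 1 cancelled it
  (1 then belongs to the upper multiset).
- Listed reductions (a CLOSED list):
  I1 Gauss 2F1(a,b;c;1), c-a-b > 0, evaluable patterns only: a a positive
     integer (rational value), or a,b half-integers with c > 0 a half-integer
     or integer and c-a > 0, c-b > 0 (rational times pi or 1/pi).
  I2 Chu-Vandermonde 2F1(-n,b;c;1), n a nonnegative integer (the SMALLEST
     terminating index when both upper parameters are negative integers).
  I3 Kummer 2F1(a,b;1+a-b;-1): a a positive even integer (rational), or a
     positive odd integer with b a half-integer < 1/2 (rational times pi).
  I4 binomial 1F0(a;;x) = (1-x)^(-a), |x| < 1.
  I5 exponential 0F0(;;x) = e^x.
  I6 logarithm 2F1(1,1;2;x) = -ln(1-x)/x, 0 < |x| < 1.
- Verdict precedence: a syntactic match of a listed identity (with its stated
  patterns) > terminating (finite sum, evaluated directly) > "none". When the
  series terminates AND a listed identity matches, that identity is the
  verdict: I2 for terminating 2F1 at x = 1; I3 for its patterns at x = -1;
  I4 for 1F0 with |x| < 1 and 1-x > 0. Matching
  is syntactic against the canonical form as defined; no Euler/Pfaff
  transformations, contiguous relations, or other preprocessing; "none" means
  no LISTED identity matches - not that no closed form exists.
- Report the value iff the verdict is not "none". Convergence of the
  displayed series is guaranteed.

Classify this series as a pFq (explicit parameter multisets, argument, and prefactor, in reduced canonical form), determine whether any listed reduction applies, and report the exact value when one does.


Prefactor -3/4, argument 2/3: 2F1 with upper {-1/3, 4} over lower {2}. Verdict: none here - no I1-I6 shape fits x = 2/3 with lower {2}.

The tell: t_0 = -3/4 here, and the two k-th powers (C = -3/4, x = 2/3) combine into one argument.
Term ratio: r(k) = (2/3) * (k-1/3) (k+4) / [(k+2) (k+1)] - poly over poly, x = (2/3) from leading terms; C = -3/4 at k = 0.
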